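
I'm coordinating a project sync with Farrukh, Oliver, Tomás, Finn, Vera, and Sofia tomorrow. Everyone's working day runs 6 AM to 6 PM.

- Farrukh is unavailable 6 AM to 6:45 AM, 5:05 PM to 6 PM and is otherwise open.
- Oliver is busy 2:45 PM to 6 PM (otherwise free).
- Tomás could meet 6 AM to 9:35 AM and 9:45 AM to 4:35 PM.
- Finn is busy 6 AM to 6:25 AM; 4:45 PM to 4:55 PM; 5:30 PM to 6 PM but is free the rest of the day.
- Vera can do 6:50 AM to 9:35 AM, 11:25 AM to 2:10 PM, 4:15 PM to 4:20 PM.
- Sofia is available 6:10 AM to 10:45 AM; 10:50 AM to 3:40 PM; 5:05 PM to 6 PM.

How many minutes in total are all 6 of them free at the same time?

Farrukh free: 06:45-17:05 (invert busy blocks within the working day).
Oliver free: 06:00-14:45 (invert busy blocks within the working day).
Tomás free: 06:00-09:35, 09:45-16:35.
Finn free: 06:25-16:45, 16:55-17:30 (invert busy blocks within the working day).
Vera free: 06:50-09:35, 11:25-14:10, 16:15-16:20.
Sofia free: 06:10-10:45, 10:50-15:40, 17:05-18:00.
Farrukh ∩ Oliver: 06:45-14:45.
Farrukh ∩ Oliver ∩ Tomás: 06:45-09:35, 09:45-14:45.
Farrukh ∩ Oliver ∩ Tomás ∩ Finn: 06:45-09:35, 09:45-14:45.
Farrukh ∩ Oliver ∩ Tomás ∩ Finn ∩ Vera: 06:50-09:35, 11:25-14:10.
Farrukh ∩ Oliver ∩ Tomás ∩ Finn ∩ Vera ∩ Sofia: 06:50-09:35, 11:25-14:10.
Those are the intersection windows.
Summing the common windows: 165 + 165 = 330 minutes.

330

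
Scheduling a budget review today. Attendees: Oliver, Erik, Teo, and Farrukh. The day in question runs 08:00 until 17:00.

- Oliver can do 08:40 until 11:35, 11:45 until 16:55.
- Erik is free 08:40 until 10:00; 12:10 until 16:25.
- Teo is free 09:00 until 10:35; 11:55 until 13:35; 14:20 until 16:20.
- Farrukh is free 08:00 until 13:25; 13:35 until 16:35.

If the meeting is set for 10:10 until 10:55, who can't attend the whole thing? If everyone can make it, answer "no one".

Oliver: free for 10:10-10:55. Erik: not fully free for 10:10-10:55. Teo: not fully free for 10:10-10:55. Farrukh: free for 10:10-10:55.

Erik, Teo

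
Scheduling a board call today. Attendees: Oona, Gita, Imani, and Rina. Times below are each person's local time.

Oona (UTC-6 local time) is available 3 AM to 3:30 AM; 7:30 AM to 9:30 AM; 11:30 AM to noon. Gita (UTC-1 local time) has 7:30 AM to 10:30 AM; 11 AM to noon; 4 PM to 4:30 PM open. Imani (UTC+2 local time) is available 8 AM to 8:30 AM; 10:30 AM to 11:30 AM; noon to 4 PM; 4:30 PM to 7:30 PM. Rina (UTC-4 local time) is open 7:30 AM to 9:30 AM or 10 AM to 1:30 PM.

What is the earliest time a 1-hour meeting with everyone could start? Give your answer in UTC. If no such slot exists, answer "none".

none

Oona in UTC: 09:00-09:30, 13:30-15:30, 17:30-18:00 (add 6h to convert from UTC-6).
Gita in UTC: 08:30-11:30, 12:00-13:00, 17:00-17:30 (add 1h to convert from UTC-1).
Imani in UTC: 06:00-06:30, 08:30-09:30, 10:00-14:00, 14:30-17:30 (subtract 2h to convert from UTC+2).
Rina in UTC: 11:30-13:30, 14:00-17:30 (add 4h to convert from UTC-4).
Oona ∩ Gita: 09:00-09:30.
Oona ∩ Gita ∩ Imani: 09:00-09:30.
Oona ∩ Gita ∩ Imani ∩ Rina: ∅.
There is no time when everyone is free.
No common window is at least 60 minutes long.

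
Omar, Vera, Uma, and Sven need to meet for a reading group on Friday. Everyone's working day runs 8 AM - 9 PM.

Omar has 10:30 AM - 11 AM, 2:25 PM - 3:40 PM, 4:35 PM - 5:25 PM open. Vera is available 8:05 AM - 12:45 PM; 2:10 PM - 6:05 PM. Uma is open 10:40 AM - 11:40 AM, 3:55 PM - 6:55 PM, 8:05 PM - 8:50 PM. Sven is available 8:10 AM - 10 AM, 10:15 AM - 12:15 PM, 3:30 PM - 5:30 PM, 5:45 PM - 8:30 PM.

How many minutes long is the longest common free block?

50

Omar ∩ Vera: 10:30-11:00, 14:25-15:40, 16:35-17:25.
Omar ∩ Vera ∩ Uma: 10:40-11:00, 16:35-17:25.
Omar ∩ Vera ∩ Uma ∩ Sven: 10:40-11:00, 16:35-17:25.
So the common availability across everyone is 10:40-11:00, 16:35-17:25.
The longest is 16:35-17:25 at 50 minutes.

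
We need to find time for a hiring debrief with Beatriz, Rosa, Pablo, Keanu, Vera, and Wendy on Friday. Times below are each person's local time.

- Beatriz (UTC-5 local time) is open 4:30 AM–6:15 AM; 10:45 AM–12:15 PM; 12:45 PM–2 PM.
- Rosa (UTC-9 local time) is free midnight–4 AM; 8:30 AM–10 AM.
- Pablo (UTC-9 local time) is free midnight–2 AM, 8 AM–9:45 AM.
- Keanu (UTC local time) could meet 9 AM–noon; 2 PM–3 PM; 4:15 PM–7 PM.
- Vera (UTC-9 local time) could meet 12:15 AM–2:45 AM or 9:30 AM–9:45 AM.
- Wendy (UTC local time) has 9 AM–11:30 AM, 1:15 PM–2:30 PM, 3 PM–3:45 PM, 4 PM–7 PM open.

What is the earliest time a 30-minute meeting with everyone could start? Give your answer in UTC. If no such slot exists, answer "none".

09:30

Beatriz in UTC: 09:30-11:15, 15:45-17:15, 17:45-19:00 (add 5h to convert from UTC-5).
Rosa in UTC: 09:00-13:00, 17:30-19:00 (add 9h to convert from UTC-9).
Pablo in UTC: 09:00-11:00, 17:00-18:45 (add 9h to convert from UTC-9).
Keanu in UTC: 09:00-12:00, 14:00-15:00, 16:15-19:00.
Vera in UTC: 09:15-11:45, 18:30-18:45 (add 9h to convert from UTC-9).
Wendy in UTC: 09:00-11:30, 13:15-14:30, 15:00-15:45, 16:00-19:00.
Beatriz ∩ Rosa: 09:30-11:15, 17:45-19:00.
Beatriz ∩ Rosa ∩ Pablo: 09:30-11:00, 17:45-18:45.
Beatriz ∩ Rosa ∩ Pablo ∩ Keanu: 09:30-11:00, 17:45-18:45.
Beatriz ∩ Rosa ∩ Pablo ∩ Keanu ∩ Vera: 09:30-11:00, 18:30-18:45.
Beatriz ∩ Rosa ∩ Pablo ∩ Keanu ∩ Vera ∩ Wendy: 09:30-11:00, 18:30-18:45.
The first common window of at least 30 minutes is 09:30-11:00, so the earliest start is 09:30.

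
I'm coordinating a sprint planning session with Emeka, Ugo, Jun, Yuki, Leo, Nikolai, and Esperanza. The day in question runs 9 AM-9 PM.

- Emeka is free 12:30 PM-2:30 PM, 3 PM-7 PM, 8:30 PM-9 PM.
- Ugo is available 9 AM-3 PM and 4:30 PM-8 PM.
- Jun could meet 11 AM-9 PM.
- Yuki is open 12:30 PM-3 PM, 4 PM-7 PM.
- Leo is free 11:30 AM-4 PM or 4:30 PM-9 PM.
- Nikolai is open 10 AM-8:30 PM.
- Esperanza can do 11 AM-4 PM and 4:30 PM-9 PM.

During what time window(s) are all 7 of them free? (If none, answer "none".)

12:30-14:30, 16:30-19:00

Emeka ∩ Ugo: 12:30-14:30, 16:30-19:00.
Emeka ∩ Ugo ∩ Jun: 12:30-14:30, 16:30-19:00.
Emeka ∩ Ugo ∩ Jun ∩ Yuki: 12:30-14:30, 16:30-19:00.
Emeka ∩ Ugo ∩ Jun ∩ Yuki ∩ Leo: 12:30-14:30, 16:30-19:00.
Emeka ∩ Ugo ∩ Jun ∩ Yuki ∩ Leo ∩ Nikolai: 12:30-14:30, 16:30-19:00.
Emeka ∩ Ugo ∩ Jun ∩ Yuki ∩ Leo ∩ Nikolai ∩ Esperanza: 12:30-14:30, 16:30-19:00.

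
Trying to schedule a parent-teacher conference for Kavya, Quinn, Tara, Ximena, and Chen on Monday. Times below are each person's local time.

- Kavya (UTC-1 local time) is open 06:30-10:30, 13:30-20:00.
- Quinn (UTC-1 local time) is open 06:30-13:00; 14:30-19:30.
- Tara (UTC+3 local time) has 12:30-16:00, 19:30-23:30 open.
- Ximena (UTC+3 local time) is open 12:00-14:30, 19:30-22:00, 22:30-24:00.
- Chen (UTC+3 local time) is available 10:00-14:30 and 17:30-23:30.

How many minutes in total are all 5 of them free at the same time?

Kavya in UTC: 07:30-11:30, 14:30-21:00 (add 1h to convert from UTC-1).
Quinn in UTC: 07:30-14:00, 15:30-20:30 (add 1h to convert from UTC-1).
Tara in UTC: 09:30-13:00, 16:30-20:30 (subtract 3h to convert from UTC+3).
Ximena in UTC: 09:00-11:30, 16:30-19:00, 19:30-21:00 (subtract 3h to convert from UTC+3).
Chen in UTC: 07:00-11:30, 14:30-20:30 (subtract 3h to convert from UTC+3).
Kavya ∩ Quinn: 07:30-11:30, 15:30-20:30.
Kavya ∩ Quinn ∩ Tara: 09:30-11:30, 16:30-20:30.
Kavya ∩ Quinn ∩ Tara ∩ Ximena: 09:30-11:30, 16:30-19:00, 19:30-20:30.
Kavya ∩ Quinn ∩ Tara ∩ Ximena ∩ Chen: 09:30-11:30, 16:30-19:00, 19:30-20:30.
Those are the intersection windows.
Summing the common windows: 120 + 150 + 60 = 330 minutes.

330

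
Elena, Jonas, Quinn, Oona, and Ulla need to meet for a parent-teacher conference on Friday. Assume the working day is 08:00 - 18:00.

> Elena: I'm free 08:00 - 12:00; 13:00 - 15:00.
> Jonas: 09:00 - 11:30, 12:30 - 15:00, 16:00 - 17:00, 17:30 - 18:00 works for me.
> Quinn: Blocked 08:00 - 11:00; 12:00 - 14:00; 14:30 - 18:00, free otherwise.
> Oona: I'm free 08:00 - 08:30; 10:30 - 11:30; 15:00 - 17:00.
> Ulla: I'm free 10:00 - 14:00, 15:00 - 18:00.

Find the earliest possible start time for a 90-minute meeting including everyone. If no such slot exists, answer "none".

none

Elena free: 08:00-12:00, 13:00-15:00.
Jonas free: 09:00-11:30, 12:30-15:00, 16:00-17:00, 17:30-18:00.
Quinn free: 11:00-12:00, 14:00-14:30 (invert busy blocks within the working day).
Oona free: 08:00-08:30, 10:30-11:30, 15:00-17:00.
Ulla free: 10:00-14:00, 15:00-18:00.
Elena ∩ Jonas: 09:00-11:30, 13:00-15:00.
Elena ∩ Jonas ∩ Quinn: 11:00-11:30, 14:00-14:30.
Elena ∩ Jonas ∩ Quinn ∩ Oona: 11:00-11:30.
Elena ∩ Jonas ∩ Quinn ∩ Oona ∩ Ulla: 11:00-11:30.
No common window is at least 90 minutes long.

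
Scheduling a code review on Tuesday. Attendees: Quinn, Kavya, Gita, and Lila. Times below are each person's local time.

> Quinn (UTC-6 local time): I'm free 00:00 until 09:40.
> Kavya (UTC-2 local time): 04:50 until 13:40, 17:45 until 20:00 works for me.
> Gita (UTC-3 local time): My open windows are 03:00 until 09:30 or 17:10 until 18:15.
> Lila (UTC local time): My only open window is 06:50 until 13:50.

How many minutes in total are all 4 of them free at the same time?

Quinn in UTC: 06:00-15:40 (add 6h to convert from UTC-6).
Kavya in UTC: 06:50-15:40, 19:45-22:00 (add 2h to convert from UTC-2).
Gita in UTC: 06:00-12:30, 20:10-21:15 (add 3h to convert from UTC-3).
Lila in UTC: 06:50-13:50.
Quinn ∩ Kavya: 06:50-15:40.
Quinn ∩ Kavya ∩ Gita: 06:50-12:30.
Quinn ∩ Kavya ∩ Gita ∩ Lila: 06:50-12:30.
That's a single block of 340 minutes.

340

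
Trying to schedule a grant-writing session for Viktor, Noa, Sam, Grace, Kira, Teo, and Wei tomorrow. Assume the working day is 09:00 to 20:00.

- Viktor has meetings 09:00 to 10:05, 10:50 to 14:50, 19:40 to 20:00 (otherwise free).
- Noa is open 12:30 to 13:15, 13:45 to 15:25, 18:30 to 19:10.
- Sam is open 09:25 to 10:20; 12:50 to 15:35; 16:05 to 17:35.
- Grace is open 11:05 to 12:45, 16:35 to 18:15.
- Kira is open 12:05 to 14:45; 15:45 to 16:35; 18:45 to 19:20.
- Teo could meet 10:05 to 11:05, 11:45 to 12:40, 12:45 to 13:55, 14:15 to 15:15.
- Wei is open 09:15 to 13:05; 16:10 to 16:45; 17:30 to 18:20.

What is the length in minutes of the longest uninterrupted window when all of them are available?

0

Viktor free: 10:05-10:50, 14:50-19:40 (invert busy blocks within the working day).
Noa free: 12:30-13:15, 13:45-15:25, 18:30-19:10.
Sam free: 09:25-10:20, 12:50-15:35, 16:05-17:35.
Grace free: 11:05-12:45, 16:35-18:15.
Kira free: 12:05-14:45, 15:45-16:35, 18:45-19:20.
Teo free: 10:05-11:05, 11:45-12:40, 12:45-13:55, 14:15-15:15.
Wei free: 09:15-13:05, 16:10-16:45, 17:30-18:20.
Viktor ∩ Noa: 14:50-15:25, 18:30-19:10.
Viktor ∩ Noa ∩ Sam: 14:50-15:25.
Viktor ∩ Noa ∩ Sam ∩ Grace: ∅.
Viktor ∩ Noa ∩ Sam ∩ Grace ∩ Kira: ∅.
Viktor ∩ Noa ∩ Sam ∩ Grace ∩ Kira ∩ Teo: ∅.
Viktor ∩ Noa ∩ Sam ∩ Grace ∩ Kira ∩ Teo ∩ Wei: ∅.
There is no time when everyone is free.
No common window exists, so the longest block is 0 minutes.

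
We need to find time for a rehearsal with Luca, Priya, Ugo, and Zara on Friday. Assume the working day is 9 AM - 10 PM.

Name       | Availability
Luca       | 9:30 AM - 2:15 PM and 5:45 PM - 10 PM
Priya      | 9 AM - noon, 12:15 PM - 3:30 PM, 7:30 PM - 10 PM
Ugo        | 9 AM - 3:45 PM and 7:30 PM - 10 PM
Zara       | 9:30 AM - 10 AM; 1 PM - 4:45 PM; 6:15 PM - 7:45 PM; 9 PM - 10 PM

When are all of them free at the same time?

Luca ∩ Priya: 09:30-12:00, 12:15-14:15, 19:30-22:00.
Luca ∩ Priya ∩ Ugo: 09:30-12:00, 12:15-14:15, 19:30-22:00.
Luca ∩ Priya ∩ Ugo ∩ Zara: 09:30-10:00, 13:00-14:15, 19:30-19:45, 21:00-22:00.
So the common availability across everyone is 09:30-10:00, 13:00-14:15, 19:30-19:45, 21:00-22:00.

09:30-10:00, 13:00-14:15, 19:30-19:45, 21:00-22:00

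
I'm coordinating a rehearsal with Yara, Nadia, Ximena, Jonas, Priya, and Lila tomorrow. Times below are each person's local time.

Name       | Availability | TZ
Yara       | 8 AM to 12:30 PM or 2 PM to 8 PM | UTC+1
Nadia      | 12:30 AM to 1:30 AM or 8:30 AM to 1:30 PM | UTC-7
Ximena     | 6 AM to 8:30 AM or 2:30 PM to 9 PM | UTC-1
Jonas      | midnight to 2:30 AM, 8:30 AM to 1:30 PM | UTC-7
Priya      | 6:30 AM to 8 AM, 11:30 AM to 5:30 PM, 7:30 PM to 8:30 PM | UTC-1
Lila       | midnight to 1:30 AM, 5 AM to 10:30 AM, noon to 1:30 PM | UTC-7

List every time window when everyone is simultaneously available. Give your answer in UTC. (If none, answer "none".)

Yara in UTC: 07:00-11:30, 13:00-19:00 (subtract 1h to convert from UTC+1).
Nadia in UTC: 07:30-08:30, 15:30-20:30 (add 7h to convert from UTC-7).
Ximena in UTC: 07:00-09:30, 15:30-22:00 (add 1h to convert from UTC-1).
Jonas in UTC: 07:00-09:30, 15:30-20:30 (add 7h to convert from UTC-7).
Priya in UTC: 07:30-09:00, 12:30-18:30, 20:30-21:30 (add 1h to convert from UTC-1).
Lila in UTC: 07:00-08:30, 12:00-17:30, 19:00-20:30 (add 7h to convert from UTC-7).
Yara ∩ Nadia: 07:30-08:30, 15:30-19:00.
Yara ∩ Nadia ∩ Ximena: 07:30-08:30, 15:30-19:00.
Yara ∩ Nadia ∩ Ximena ∩ Jonas: 07:30-08:30, 15:30-19:00.
Yara ∩ Nadia ∩ Ximena ∩ Jonas ∩ Priya: 07:30-08:30, 15:30-18:30.
Yara ∩ Nadia ∩ Ximena ∩ Jonas ∩ Priya ∩ Lila: 07:30-08:30, 15:30-17:30.

07:30-08:30, 15:30-17:30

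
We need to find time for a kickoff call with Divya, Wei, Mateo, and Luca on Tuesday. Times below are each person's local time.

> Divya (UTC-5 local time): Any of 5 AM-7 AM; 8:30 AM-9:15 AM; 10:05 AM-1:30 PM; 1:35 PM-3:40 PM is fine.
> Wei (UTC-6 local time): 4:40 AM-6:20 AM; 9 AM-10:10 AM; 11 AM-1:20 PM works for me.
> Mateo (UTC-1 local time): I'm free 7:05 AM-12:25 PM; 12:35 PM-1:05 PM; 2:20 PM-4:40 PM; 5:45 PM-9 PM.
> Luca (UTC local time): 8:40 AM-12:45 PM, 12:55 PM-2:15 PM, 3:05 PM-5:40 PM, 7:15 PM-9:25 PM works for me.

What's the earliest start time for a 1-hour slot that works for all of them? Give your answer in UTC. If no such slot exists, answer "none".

10:40

Divya in UTC: 10:00-12:00, 13:30-14:15, 15:05-18:30, 18:35-20:40 (add 5h to convert from UTC-5).
Wei in UTC: 10:40-12:20, 15:00-16:10, 17:00-19:20 (add 6h to convert from UTC-6).
Mateo in UTC: 08:05-13:25, 13:35-14:05, 15:20-17:40, 18:45-22:00 (add 1h to convert from UTC-1).
Luca in UTC: 08:40-12:45, 12:55-14:15, 15:05-17:40, 19:15-21:25.
Divya ∩ Wei: 10:40-12:00, 15:05-16:10, 17:00-18:30, 18:35-19:20.
Divya ∩ Wei ∩ Mateo: 10:40-12:00, 15:20-16:10, 17:00-17:40, 18:45-19:20.
Divya ∩ Wei ∩ Mateo ∩ Luca: 10:40-12:00, 15:20-16:10, 17:00-17:40, 19:15-19:20.
Those are the intersection windows.
The first common window of at least 60 minutes is 10:40-12:00, so the earliest start is 10:40.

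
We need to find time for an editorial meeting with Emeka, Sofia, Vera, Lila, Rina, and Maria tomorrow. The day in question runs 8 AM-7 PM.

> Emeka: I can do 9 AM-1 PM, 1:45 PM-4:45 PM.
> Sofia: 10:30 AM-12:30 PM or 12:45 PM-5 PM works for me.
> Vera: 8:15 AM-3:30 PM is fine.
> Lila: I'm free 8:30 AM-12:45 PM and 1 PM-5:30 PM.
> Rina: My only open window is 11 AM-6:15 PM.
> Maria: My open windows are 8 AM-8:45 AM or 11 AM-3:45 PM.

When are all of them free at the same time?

Emeka ∩ Sofia: 10:30-12:30, 12:45-13:00, 13:45-16:45.
Emeka ∩ Sofia ∩ Vera: 10:30-12:30, 12:45-13:00, 13:45-15:30.
Emeka ∩ Sofia ∩ Vera ∩ Lila: 10:30-12:30, 13:45-15:30.
Emeka ∩ Sofia ∩ Vera ∩ Lila ∩ Rina: 11:00-12:30, 13:45-15:30.
Emeka ∩ Sofia ∩ Vera ∩ Lila ∩ Rina ∩ Maria: 11:00-12:30, 13:45-15:30.
So the common availability across everyone is 11:00-12:30, 13:45-15:30.

11:00-12:30, 13:45-15:30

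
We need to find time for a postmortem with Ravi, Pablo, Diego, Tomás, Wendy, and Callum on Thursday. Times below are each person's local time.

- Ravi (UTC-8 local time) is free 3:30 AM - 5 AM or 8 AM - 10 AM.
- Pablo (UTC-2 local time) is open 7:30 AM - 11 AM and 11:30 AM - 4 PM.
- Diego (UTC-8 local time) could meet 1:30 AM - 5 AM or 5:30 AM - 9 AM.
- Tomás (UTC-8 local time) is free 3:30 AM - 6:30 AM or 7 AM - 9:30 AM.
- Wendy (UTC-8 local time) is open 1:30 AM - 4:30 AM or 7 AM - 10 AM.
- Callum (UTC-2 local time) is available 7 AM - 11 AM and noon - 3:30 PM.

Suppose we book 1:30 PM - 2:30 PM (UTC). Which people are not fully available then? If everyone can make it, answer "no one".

Ravi in UTC: 11:30-13:00, 16:00-18:00 (add 8h to convert from UTC-8).
Pablo in UTC: 09:30-13:00, 13:30-18:00 (add 2h to convert from UTC-2).
Diego in UTC: 09:30-13:00, 13:30-17:00 (add 8h to convert from UTC-8).
Tomás in UTC: 11:30-14:30, 15:00-17:30 (add 8h to convert from UTC-8).
Wendy in UTC: 09:30-12:30, 15:00-18:00 (add 8h to convert from UTC-8).
Callum in UTC: 09:00-13:00, 14:00-17:30 (add 2h to convert from UTC-2).
Ravi: not fully free for 13:30-14:30. Pablo: free for 13:30-14:30. Diego: free for 13:30-14:30. Tomás: free for 13:30-14:30. Wendy: not fully free for 13:30-14:30. Callum: not fully free for 13:30-14:30.

Callum, Ravi, Wendy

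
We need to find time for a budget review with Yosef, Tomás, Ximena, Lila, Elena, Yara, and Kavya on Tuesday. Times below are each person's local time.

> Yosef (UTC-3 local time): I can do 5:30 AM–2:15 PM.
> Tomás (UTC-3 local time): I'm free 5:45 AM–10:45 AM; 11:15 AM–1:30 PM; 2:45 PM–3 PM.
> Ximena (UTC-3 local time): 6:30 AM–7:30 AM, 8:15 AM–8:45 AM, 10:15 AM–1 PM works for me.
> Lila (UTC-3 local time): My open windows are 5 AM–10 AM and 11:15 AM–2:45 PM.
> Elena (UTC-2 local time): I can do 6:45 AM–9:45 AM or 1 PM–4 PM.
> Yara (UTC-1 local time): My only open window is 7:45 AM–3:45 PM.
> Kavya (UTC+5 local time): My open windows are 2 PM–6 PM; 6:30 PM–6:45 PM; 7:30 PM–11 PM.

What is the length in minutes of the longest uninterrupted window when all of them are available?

Yosef in UTC: 08:30-17:15 (add 3h to convert from UTC-3).
Tomás in UTC: 08:45-13:45, 14:15-16:30, 17:45-18:00 (add 3h to convert from UTC-3).
Ximena in UTC: 09:30-10:30, 11:15-11:45, 13:15-16:00 (add 3h to convert from UTC-3).
Lila in UTC: 08:00-13:00, 14:15-17:45 (add 3h to convert from UTC-3).
Elena in UTC: 08:45-11:45, 15:00-18:00 (add 2h to convert from UTC-2).
Yara in UTC: 08:45-16:45 (add 1h to convert from UTC-1).
Kavya in UTC: 09:00-13:00, 13:30-13:45, 14:30-18:00 (subtract 5h to convert from UTC+5).
Yosef ∩ Tomás: 08:45-13:45, 14:15-16:30.
Yosef ∩ Tomás ∩ Ximena: 09:30-10:30, 11:15-11:45, 13:15-13:45, 14:15-16:00.
Yosef ∩ Tomás ∩ Ximena ∩ Lila: 09:30-10:30, 11:15-11:45, 14:15-16:00.
Yosef ∩ Tomás ∩ Ximena ∩ Lila ∩ Elena: 09:30-10:30, 11:15-11:45, 15:00-16:00.
Yosef ∩ Tomás ∩ Ximena ∩ Lila ∩ Elena ∩ Yara: 09:30-10:30, 11:15-11:45, 15:00-16:00.
Yosef ∩ Tomás ∩ Ximena ∩ Lila ∩ Elena ∩ Yara ∩ Kavya: 09:30-10:30, 11:15-11:45, 15:00-16:00.
The longest is 09:30-10:30 at 60 minutes.

60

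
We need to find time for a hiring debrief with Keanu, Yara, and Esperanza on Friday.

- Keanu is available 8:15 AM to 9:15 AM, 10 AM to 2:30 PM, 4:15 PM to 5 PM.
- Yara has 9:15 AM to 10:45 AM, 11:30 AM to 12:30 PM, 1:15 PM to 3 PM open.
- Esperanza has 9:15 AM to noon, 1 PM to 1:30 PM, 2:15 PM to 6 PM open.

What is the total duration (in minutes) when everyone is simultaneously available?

105

Keanu ∩ Yara: 10:00-10:45, 11:30-12:30, 13:15-14:30.
Keanu ∩ Yara ∩ Esperanza: 10:00-10:45, 11:30-12:00, 13:15-13:30, 14:15-14:30.
Summing the common windows: 45 + 30 + 15 + 15 = 105 minutes.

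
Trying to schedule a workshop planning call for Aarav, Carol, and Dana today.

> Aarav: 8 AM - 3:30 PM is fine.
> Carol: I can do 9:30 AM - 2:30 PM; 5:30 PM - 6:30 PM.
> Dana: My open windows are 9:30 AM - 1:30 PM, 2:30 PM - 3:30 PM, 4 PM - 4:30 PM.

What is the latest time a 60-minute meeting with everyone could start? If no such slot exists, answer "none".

Aarav ∩ Carol: 09:30-14:30.
Aarav ∩ Carol ∩ Dana: 09:30-13:30.
The last common window of at least 60 minutes is 09:30-13:30; a 60-minute meeting can start as late as 12:30 and still end by 13:30.

12:30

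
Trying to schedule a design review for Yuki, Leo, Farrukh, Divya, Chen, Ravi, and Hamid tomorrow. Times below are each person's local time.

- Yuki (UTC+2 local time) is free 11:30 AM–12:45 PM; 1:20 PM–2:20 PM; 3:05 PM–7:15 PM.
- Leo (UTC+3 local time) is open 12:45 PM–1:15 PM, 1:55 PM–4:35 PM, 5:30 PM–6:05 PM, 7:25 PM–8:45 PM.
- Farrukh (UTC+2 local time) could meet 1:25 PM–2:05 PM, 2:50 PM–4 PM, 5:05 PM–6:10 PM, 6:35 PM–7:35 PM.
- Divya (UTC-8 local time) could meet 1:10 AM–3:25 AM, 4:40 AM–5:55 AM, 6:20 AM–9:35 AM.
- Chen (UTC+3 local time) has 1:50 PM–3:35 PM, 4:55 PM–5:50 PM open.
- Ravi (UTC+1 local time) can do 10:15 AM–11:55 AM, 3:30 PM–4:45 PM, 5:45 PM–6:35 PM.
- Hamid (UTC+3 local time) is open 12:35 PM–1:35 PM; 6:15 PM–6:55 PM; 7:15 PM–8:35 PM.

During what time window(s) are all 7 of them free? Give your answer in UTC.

none

Yuki in UTC: 09:30-10:45, 11:20-12:20, 13:05-17:15 (subtract 2h to convert from UTC+2).
Leo in UTC: 09:45-10:15, 10:55-13:35, 14:30-15:05, 16:25-17:45 (subtract 3h to convert from UTC+3).
Farrukh in UTC: 11:25-12:05, 12:50-14:00, 15:05-16:10, 16:35-17:35 (subtract 2h to convert from UTC+2).
Divya in UTC: 09:10-11:25, 12:40-13:55, 14:20-17:35 (add 8h to convert from UTC-8).
Chen in UTC: 10:50-12:35, 13:55-14:50 (subtract 3h to convert from UTC+3).
Ravi in UTC: 09:15-10:55, 14:30-15:45, 16:45-17:35 (subtract 1h to convert from UTC+1).
Hamid in UTC: 09:35-10:35, 15:15-15:55, 16:15-17:35 (subtract 3h to convert from UTC+3).
Yuki ∩ Leo: 09:45-10:15, 11:20-12:20, 13:05-13:35, 14:30-15:05, 16:25-17:15.
Yuki ∩ Leo ∩ Farrukh: 11:25-12:05, 13:05-13:35, 16:35-17:15.
Yuki ∩ Leo ∩ Farrukh ∩ Divya: 13:05-13:35, 16:35-17:15.
Yuki ∩ Leo ∩ Farrukh ∩ Divya ∩ Chen: ∅.
Yuki ∩ Leo ∩ Farrukh ∩ Divya ∩ Chen ∩ Ravi: ∅.
Yuki ∩ Leo ∩ Farrukh ∩ Divya ∩ Chen ∩ Ravi ∩ Hamid: ∅.
There is no time when everyone is free.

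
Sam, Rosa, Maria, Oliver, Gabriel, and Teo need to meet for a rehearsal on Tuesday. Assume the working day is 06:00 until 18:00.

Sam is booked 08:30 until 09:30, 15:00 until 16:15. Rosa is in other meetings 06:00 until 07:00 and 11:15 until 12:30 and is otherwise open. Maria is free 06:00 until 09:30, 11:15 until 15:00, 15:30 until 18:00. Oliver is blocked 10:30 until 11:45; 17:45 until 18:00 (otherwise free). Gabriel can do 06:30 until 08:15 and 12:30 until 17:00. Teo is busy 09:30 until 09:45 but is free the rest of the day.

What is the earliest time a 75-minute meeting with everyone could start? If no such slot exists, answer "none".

Sam free: 06:00-08:30, 09:30-15:00, 16:15-18:00 (invert busy blocks within the working day).
Rosa free: 07:00-11:15, 12:30-18:00 (invert busy blocks within the working day).
Maria free: 06:00-09:30, 11:15-15:00, 15:30-18:00.
Oliver free: 06:00-10:30, 11:45-17:45 (invert busy blocks within the working day).
Gabriel free: 06:30-08:15, 12:30-17:00.
Teo free: 06:00-09:30, 09:45-18:00 (invert busy blocks within the working day).
Sam ∩ Rosa: 07:00-08:30, 09:30-11:15, 12:30-15:00, 16:15-18:00.
Sam ∩ Rosa ∩ Maria: 07:00-08:30, 12:30-15:00, 16:15-18:00.
Sam ∩ Rosa ∩ Maria ∩ Oliver: 07:00-08:30, 12:30-15:00, 16:15-17:45.
Sam ∩ Rosa ∩ Maria ∩ Oliver ∩ Gabriel: 07:00-08:15, 12:30-15:00, 16:15-17:00.
Sam ∩ Rosa ∩ Maria ∩ Oliver ∩ Gabriel ∩ Teo: 07:00-08:15, 12:30-15:00, 16:15-17:00.
The first common window of at least 75 minutes is 07:00-08:15, so the earliest start is 07:00.

07:00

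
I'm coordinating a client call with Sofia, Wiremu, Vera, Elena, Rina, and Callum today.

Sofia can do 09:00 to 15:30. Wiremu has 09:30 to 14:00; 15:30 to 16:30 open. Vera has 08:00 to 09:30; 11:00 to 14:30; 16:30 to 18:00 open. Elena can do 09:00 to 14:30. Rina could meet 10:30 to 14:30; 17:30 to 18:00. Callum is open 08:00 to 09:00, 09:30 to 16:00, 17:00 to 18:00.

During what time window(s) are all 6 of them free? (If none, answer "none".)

Sofia ∩ Wiremu: 09:30-14:00.
Sofia ∩ Wiremu ∩ Vera: 11:00-14:00.
Sofia ∩ Wiremu ∩ Vera ∩ Elena: 11:00-14:00.
Sofia ∩ Wiremu ∩ Vera ∩ Elena ∩ Rina: 11:00-14:00.
Sofia ∩ Wiremu ∩ Vera ∩ Elena ∩ Rina ∩ Callum: 11:00-14:00.

11:00-14:00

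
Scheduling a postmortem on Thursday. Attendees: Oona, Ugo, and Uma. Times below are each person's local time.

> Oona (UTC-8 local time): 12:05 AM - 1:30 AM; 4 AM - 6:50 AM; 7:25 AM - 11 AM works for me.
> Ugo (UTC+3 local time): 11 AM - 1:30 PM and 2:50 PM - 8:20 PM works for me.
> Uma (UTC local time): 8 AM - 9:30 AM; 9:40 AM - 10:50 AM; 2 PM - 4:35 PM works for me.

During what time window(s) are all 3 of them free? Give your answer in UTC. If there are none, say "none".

Oona in UTC: 08:05-09:30, 12:00-14:50, 15:25-19:00 (add 8h to convert from UTC-8).
Ugo in UTC: 08:00-10:30, 11:50-17:20 (subtract 3h to convert from UTC+3).
Uma in UTC: 08:00-09:30, 09:40-10:50, 14:00-16:35.
Oona ∩ Ugo: 08:05-09:30, 12:00-14:50, 15:25-17:20.
Oona ∩ Ugo ∩ Uma: 08:05-09:30, 14:00-14:50, 15:25-16:35.

08:05-09:30, 14:00-14:50, 15:25-16:35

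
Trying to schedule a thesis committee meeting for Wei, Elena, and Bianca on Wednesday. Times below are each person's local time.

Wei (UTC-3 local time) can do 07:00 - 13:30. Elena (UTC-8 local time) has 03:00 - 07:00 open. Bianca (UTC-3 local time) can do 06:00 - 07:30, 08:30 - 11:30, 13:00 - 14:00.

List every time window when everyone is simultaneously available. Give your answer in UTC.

Wei in UTC: 10:00-16:30 (add 3h to convert from UTC-3).
Elena in UTC: 11:00-15:00 (add 8h to convert from UTC-8).
Bianca in UTC: 09:00-10:30, 11:30-14:30, 16:00-17:00 (add 3h to convert from UTC-3).
Wei ∩ Elena: 11:00-15:00.
Wei ∩ Elena ∩ Bianca: 11:30-14:30.

11:30-14:30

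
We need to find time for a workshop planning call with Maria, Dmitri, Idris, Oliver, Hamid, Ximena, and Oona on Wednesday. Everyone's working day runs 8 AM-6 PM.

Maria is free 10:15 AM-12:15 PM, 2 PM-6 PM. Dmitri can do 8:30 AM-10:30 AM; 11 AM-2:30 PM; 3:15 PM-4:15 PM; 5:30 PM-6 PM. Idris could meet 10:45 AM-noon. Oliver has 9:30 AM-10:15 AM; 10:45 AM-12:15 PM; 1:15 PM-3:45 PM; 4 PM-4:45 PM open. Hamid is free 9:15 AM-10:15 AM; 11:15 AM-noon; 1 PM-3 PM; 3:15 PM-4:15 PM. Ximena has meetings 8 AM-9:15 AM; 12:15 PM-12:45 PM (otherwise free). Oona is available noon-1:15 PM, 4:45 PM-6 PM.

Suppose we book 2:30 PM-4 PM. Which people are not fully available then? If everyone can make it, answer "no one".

Dmitri, Hamid, Idris, Oliver, Oona

Maria free: 10:15-12:15, 14:00-18:00.
Dmitri free: 08:30-10:30, 11:00-14:30, 15:15-16:15, 17:30-18:00.
Idris free: 10:45-12:00.
Oliver free: 09:30-10:15, 10:45-12:15, 13:15-15:45, 16:00-16:45.
Hamid free: 09:15-10:15, 11:15-12:00, 13:00-15:00, 15:15-16:15.
Ximena free: 09:15-12:15, 12:45-18:00 (invert busy blocks within the working day).
Oona free: 12:00-13:15, 16:45-18:00.
Maria: free for 14:30-16:00. Dmitri: not fully free for 14:30-16:00. Idris: not fully free for 14:30-16:00. Oliver: not fully free for 14:30-16:00. Hamid: not fully free for 14:30-16:00. Ximena: free for 14:30-16:00. Oona: not fully free for 14:30-16:00.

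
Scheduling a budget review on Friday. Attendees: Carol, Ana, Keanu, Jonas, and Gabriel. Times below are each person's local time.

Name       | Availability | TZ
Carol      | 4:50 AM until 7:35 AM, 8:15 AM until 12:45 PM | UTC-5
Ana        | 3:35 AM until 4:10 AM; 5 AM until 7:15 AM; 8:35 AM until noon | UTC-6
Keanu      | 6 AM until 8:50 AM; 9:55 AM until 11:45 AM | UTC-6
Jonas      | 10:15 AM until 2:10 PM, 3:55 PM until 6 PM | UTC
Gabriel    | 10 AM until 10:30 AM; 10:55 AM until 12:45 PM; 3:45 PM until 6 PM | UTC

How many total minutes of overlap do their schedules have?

145

Carol in UTC: 09:50-12:35, 13:15-17:45 (add 5h to convert from UTC-5).
Ana in UTC: 09:35-10:10, 11:00-13:15, 14:35-18:00 (add 6h to convert from UTC-6).
Keanu in UTC: 12:00-14:50, 15:55-17:45 (add 6h to convert from UTC-6).
Jonas in UTC: 10:15-14:10, 15:55-18:00.
Gabriel in UTC: 10:00-10:30, 10:55-12:45, 15:45-18:00.
Carol ∩ Ana: 09:50-10:10, 11:00-12:35, 14:35-17:45.
Carol ∩ Ana ∩ Keanu: 12:00-12:35, 14:35-14:50, 15:55-17:45.
Carol ∩ Ana ∩ Keanu ∩ Jonas: 12:00-12:35, 15:55-17:45.
Carol ∩ Ana ∩ Keanu ∩ Jonas ∩ Gabriel: 12:00-12:35, 15:55-17:45.
Those are the intersection windows.
Summing the common windows: 35 + 110 = 145 minutes.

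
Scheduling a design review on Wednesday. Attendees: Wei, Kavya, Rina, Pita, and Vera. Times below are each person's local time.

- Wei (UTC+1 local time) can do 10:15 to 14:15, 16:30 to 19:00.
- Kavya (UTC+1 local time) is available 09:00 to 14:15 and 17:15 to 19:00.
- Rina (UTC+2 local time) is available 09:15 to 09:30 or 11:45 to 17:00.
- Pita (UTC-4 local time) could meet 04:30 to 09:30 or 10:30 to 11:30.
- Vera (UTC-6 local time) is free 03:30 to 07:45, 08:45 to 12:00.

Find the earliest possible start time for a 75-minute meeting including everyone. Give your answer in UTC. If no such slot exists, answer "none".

Wei in UTC: 09:15-13:15, 15:30-18:00 (subtract 1h to convert from UTC+1).
Kavya in UTC: 08:00-13:15, 16:15-18:00 (subtract 1h to convert from UTC+1).
Rina in UTC: 07:15-07:30, 09:45-15:00 (subtract 2h to convert from UTC+2).
Pita in UTC: 08:30-13:30, 14:30-15:30 (add 4h to convert from UTC-4).
Vera in UTC: 09:30-13:45, 14:45-18:00 (add 6h to convert from UTC-6).
Wei ∩ Kavya: 09:15-13:15, 16:15-18:00.
Wei ∩ Kavya ∩ Rina: 09:45-13:15.
Wei ∩ Kavya ∩ Rina ∩ Pita: 09:45-13:15.
Wei ∩ Kavya ∩ Rina ∩ Pita ∩ Vera: 09:45-13:15.
The first common window of at least 75 minutes is 09:45-13:15, so the earliest start is 09:45.

09:45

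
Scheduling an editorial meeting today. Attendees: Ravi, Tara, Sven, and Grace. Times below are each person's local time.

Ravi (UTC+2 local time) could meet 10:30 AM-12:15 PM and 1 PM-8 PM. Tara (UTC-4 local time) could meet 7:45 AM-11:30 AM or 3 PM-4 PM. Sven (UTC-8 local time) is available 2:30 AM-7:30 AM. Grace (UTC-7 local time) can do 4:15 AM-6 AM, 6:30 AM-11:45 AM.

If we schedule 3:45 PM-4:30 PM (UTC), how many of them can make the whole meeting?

2

Ravi in UTC: 08:30-10:15, 11:00-18:00 (subtract 2h to convert from UTC+2).
Tara in UTC: 11:45-15:30, 19:00-20:00 (add 4h to convert from UTC-4).
Sven in UTC: 10:30-15:30 (add 8h to convert from UTC-8).
Grace in UTC: 11:15-13:00, 13:30-18:45 (add 7h to convert from UTC-7).
Ravi and Grace can make the full 15:45-16:30 slot — that's 2.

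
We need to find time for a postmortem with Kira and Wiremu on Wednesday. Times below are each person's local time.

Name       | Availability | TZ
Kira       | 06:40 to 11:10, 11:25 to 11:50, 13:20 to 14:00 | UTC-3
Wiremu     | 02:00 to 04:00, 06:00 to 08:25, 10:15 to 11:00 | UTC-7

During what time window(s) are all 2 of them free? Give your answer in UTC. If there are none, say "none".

Kira in UTC: 09:40-14:10, 14:25-14:50, 16:20-17:00 (add 3h to convert from UTC-3).
Wiremu in UTC: 09:00-11:00, 13:00-15:25, 17:15-18:00 (add 7h to convert from UTC-7).
Kira ∩ Wiremu: 09:40-11:00, 13:00-14:10, 14:25-14:50.

09:40-11:00, 13:00-14:10, 14:25-14:50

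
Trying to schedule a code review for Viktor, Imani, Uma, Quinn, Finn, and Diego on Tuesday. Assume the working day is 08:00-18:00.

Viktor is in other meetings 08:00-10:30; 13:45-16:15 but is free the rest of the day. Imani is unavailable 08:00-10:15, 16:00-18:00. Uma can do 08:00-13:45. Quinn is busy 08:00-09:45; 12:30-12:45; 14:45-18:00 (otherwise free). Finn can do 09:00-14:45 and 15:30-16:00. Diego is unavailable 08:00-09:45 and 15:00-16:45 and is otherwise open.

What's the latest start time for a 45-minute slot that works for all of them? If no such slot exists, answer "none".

13:00

Viktor free: 10:30-13:45, 16:15-18:00 (invert busy blocks within the working day).
Imani free: 10:15-16:00 (invert busy blocks within the working day).
Uma free: 08:00-13:45.
Quinn free: 09:45-12:30, 12:45-14:45 (invert busy blocks within the working day).
Finn free: 09:00-14:45, 15:30-16:00.
Diego free: 09:45-15:00, 16:45-18:00 (invert busy blocks within the working day).
Viktor ∩ Imani: 10:30-13:45.
Viktor ∩ Imani ∩ Uma: 10:30-13:45.
Viktor ∩ Imani ∩ Uma ∩ Quinn: 10:30-12:30, 12:45-13:45.
Viktor ∩ Imani ∩ Uma ∩ Quinn ∩ Finn: 10:30-12:30, 12:45-13:45.
Viktor ∩ Imani ∩ Uma ∩ Quinn ∩ Finn ∩ Diego: 10:30-12:30, 12:45-13:45.
The last common window of at least 45 minutes is 12:45-13:45; a 45-minute meeting can start as late as 13:00 and still end by 13:45.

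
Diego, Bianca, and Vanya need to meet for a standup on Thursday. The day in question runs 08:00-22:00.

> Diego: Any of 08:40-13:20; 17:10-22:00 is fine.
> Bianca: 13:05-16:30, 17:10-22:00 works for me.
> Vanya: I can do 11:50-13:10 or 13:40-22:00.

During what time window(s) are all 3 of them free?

Diego ∩ Bianca: 13:05-13:20, 17:10-22:00.
Diego ∩ Bianca ∩ Vanya: 13:05-13:10, 17:10-22:00.
So the common availability across everyone is 13:05-13:10, 17:10-22:00.

13:05-13:10, 17:10-22:00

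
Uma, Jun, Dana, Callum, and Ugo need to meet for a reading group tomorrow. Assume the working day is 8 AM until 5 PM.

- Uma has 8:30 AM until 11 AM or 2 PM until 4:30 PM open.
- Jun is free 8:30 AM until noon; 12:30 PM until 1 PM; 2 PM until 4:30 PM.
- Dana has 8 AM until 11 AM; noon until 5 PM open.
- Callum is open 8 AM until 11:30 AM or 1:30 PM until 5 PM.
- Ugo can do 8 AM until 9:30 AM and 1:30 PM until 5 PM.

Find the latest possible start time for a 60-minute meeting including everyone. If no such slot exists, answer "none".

Uma ∩ Jun: 08:30-11:00, 14:00-16:30.
Uma ∩ Jun ∩ Dana: 08:30-11:00, 14:00-16:30.
Uma ∩ Jun ∩ Dana ∩ Callum: 08:30-11:00, 14:00-16:30.
Uma ∩ Jun ∩ Dana ∩ Callum ∩ Ugo: 08:30-09:30, 14:00-16:30.
Those are the intersection windows.
The last common window of at least 60 minutes is 14:00-16:30; a 60-minute meeting can start as late as 15:30 and still end by 16:30.

15:30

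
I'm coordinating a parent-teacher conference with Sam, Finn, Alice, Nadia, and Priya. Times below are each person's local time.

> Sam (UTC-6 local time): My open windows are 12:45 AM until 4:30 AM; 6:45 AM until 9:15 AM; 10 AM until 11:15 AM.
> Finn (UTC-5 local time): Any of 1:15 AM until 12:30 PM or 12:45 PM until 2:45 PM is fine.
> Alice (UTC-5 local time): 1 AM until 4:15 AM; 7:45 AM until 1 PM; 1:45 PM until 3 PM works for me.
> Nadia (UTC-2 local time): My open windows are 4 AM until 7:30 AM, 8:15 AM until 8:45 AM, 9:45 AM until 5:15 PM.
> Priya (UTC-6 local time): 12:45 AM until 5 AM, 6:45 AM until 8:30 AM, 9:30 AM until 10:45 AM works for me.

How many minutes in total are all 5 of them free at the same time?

Sam in UTC: 06:45-10:30, 12:45-15:15, 16:00-17:15 (add 6h to convert from UTC-6).
Finn in UTC: 06:15-17:30, 17:45-19:45 (add 5h to convert from UTC-5).
Alice in UTC: 06:00-09:15, 12:45-18:00, 18:45-20:00 (add 5h to convert from UTC-5).
Nadia in UTC: 06:00-09:30, 10:15-10:45, 11:45-19:15 (add 2h to convert from UTC-2).
Priya in UTC: 06:45-11:00, 12:45-14:30, 15:30-16:45 (add 6h to convert from UTC-6).
Sam ∩ Finn: 06:45-10:30, 12:45-15:15, 16:00-17:15.
Sam ∩ Finn ∩ Alice: 06:45-09:15, 12:45-15:15, 16:00-17:15.
Sam ∩ Finn ∩ Alice ∩ Nadia: 06:45-09:15, 12:45-15:15, 16:00-17:15.
Sam ∩ Finn ∩ Alice ∩ Nadia ∩ Priya: 06:45-09:15, 12:45-14:30, 16:00-16:45.
Those are the intersection windows.
Summing the common windows: 150 + 105 + 45 = 300 minutes.

300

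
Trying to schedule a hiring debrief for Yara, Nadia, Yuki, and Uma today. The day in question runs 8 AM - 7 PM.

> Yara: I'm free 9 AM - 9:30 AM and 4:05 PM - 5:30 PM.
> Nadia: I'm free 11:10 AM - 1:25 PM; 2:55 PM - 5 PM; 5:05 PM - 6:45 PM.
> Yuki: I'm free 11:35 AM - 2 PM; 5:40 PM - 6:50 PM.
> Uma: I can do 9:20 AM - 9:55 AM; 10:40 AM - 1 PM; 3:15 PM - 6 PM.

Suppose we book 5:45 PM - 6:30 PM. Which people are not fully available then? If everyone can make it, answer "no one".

Uma, Yara

Yara: not fully free for 17:45-18:30. Nadia: free for 17:45-18:30. Yuki: free for 17:45-18:30. Uma: not fully free for 17:45-18:30.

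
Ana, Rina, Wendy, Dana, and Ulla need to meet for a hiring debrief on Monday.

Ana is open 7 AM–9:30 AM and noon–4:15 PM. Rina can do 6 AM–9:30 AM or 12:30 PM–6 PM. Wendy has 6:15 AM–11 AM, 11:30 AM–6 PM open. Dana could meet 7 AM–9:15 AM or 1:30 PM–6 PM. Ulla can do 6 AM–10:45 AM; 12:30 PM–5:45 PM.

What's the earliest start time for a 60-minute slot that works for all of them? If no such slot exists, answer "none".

Ana ∩ Rina: 07:00-09:30, 12:30-16:15.
Ana ∩ Rina ∩ Wendy: 07:00-09:30, 12:30-16:15.
Ana ∩ Rina ∩ Wendy ∩ Dana: 07:00-09:15, 13:30-16:15.
Ana ∩ Rina ∩ Wendy ∩ Dana ∩ Ulla: 07:00-09:15, 13:30-16:15.
The first common window of at least 60 minutes is 07:00-09:15, so the earliest start is 07:00.

07:00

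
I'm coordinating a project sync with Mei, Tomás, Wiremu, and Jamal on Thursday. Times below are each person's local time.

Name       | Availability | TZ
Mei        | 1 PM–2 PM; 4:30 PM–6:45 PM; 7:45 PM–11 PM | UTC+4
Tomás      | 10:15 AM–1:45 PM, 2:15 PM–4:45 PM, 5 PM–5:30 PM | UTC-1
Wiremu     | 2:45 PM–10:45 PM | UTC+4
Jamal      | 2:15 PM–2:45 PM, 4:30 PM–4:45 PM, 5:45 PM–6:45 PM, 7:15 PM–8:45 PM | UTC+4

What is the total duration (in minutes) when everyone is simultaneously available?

Mei in UTC: 09:00-10:00, 12:30-14:45, 15:45-19:00 (subtract 4h to convert from UTC+4).
Tomás in UTC: 11:15-14:45, 15:15-17:45, 18:00-18:30 (add 1h to convert from UTC-1).
Wiremu in UTC: 10:45-18:45 (subtract 4h to convert from UTC+4).
Jamal in UTC: 10:15-10:45, 12:30-12:45, 13:45-14:45, 15:15-16:45 (subtract 4h to convert from UTC+4).
Mei ∩ Tomás: 12:30-14:45, 15:45-17:45, 18:00-18:30.
Mei ∩ Tomás ∩ Wiremu: 12:30-14:45, 15:45-17:45, 18:00-18:30.
Mei ∩ Tomás ∩ Wiremu ∩ Jamal: 12:30-12:45, 13:45-14:45, 15:45-16:45.
Summing the common windows: 15 + 60 + 60 = 135 minutes.

135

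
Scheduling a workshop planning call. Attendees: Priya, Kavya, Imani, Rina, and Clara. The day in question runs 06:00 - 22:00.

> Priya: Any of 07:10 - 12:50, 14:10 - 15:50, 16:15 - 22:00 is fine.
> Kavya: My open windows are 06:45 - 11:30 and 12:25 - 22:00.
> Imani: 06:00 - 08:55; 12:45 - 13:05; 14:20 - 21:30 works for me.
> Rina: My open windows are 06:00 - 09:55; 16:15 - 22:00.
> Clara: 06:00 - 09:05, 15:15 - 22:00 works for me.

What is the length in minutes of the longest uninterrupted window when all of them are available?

Priya ∩ Kavya: 07:10-11:30, 12:25-12:50, 14:10-15:50, 16:15-22:00.
Priya ∩ Kavya ∩ Imani: 07:10-08:55, 12:45-12:50, 14:20-15:50, 16:15-21:30.
Priya ∩ Kavya ∩ Imani ∩ Rina: 07:10-08:55, 16:15-21:30.
Priya ∩ Kavya ∩ Imani ∩ Rina ∩ Clara: 07:10-08:55, 16:15-21:30.
So the common availability across everyone is 07:10-08:55, 16:15-21:30.
The longest is 16:15-21:30 at 315 minutes.

315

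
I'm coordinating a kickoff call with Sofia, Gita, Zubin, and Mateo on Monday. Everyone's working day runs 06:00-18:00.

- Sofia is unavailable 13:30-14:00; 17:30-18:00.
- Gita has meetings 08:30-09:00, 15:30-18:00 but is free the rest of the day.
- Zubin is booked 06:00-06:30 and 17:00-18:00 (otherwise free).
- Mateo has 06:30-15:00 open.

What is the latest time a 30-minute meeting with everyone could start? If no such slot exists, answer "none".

14:30

Sofia free: 06:00-13:30, 14:00-17:30 (invert busy blocks within the working day).
Gita free: 06:00-08:30, 09:00-15:30 (invert busy blocks within the working day).
Zubin free: 06:30-17:00 (invert busy blocks within the working day).
Mateo free: 06:30-15:00.
Sofia ∩ Gita: 06:00-08:30, 09:00-13:30, 14:00-15:30.
Sofia ∩ Gita ∩ Zubin: 06:30-08:30, 09:00-13:30, 14:00-15:30.
Sofia ∩ Gita ∩ Zubin ∩ Mateo: 06:30-08:30, 09:00-13:30, 14:00-15:00.
Those are the intersection windows.
The last common window of at least 30 minutes is 14:00-15:00; a 30-minute meeting can start as late as 14:30 and still end by 15:00.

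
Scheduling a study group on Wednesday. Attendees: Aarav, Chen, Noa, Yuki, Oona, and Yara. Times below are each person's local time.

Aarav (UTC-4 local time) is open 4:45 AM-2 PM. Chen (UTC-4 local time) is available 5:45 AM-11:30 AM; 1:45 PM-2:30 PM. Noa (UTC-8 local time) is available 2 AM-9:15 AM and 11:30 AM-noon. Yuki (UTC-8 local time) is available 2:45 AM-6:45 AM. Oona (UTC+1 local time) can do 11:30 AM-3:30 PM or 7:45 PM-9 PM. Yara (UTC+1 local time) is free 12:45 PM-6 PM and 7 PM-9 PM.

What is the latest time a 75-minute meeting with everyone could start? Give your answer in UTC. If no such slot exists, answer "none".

13:15

Aarav in UTC: 08:45-18:00 (add 4h to convert from UTC-4).
Chen in UTC: 09:45-15:30, 17:45-18:30 (add 4h to convert from UTC-4).
Noa in UTC: 10:00-17:15, 19:30-20:00 (add 8h to convert from UTC-8).
Yuki in UTC: 10:45-14:45 (add 8h to convert from UTC-8).
Oona in UTC: 10:30-14:30, 18:45-20:00 (subtract 1h to convert from UTC+1).
Yara in UTC: 11:45-17:00, 18:00-20:00 (subtract 1h to convert from UTC+1).
Aarav ∩ Chen: 09:45-15:30, 17:45-18:00.
Aarav ∩ Chen ∩ Noa: 10:00-15:30.
Aarav ∩ Chen ∩ Noa ∩ Yuki: 10:45-14:45.
Aarav ∩ Chen ∩ Noa ∩ Yuki ∩ Oona: 10:45-14:30.
Aarav ∩ Chen ∩ Noa ∩ Yuki ∩ Oona ∩ Yara: 11:45-14:30.
The last common window of at least 75 minutes is 11:45-14:30; a 75-minute meeting can start as late as 13:15 and still end by 14:30.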